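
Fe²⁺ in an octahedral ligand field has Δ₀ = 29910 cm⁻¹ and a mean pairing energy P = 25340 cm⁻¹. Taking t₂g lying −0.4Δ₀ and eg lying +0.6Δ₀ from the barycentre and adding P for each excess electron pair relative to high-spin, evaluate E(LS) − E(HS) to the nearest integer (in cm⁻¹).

Fe is in group 8, so Fe²⁺ is d⁶ (8 − 2 = 6).
In the high-spin limit (t₂g⁴ eg²) the orbital term is -0.4Δ₀ = -11964 cm⁻¹, with no excess pairing.
For low-spin the configuration is t₂g⁶ eg⁰: orbital energy -2.4 × 29910 = -71784 cm⁻¹, and 2 additional pairs relative to high-spin add 50680 cm⁻¹, giving -21104 cm⁻¹.
Thus E(LS) − E(HS) = -9140 cm⁻¹.

-9140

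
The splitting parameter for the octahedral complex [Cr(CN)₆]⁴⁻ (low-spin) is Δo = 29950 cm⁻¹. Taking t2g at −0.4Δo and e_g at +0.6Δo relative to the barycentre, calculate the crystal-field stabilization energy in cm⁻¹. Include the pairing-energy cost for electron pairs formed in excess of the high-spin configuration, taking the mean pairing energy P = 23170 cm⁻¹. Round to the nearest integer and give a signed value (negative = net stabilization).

-24750

Each CN⁻ contributes -1; 6 × (-1) = -6. With overall charge -4, Cr is in the +2 oxidation state.
Cr²⁺: group 6, so d-count = 6 − 2 = 4.
The d⁴ electrons fill as t2g^4 e_g^0.
Orbital CFSE = 4(-0.4) + 0(0.6) = -1.6Δo = -1.6 × 29950 = -47920 cm⁻¹.
High-spin d⁴ would be t2g^3 e_g^1 with 0 pairs; low-spin has 1, so 1 excess pair costs +1P = +23170 cm⁻¹.
Net CFSE = -47920 + 23170 = -24750 cm⁻¹.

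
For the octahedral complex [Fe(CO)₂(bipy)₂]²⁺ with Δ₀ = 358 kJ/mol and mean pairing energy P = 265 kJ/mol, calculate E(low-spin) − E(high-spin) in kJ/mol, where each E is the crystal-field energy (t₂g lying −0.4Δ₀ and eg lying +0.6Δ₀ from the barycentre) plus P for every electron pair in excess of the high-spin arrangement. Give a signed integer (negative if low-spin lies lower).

Ligand charges: 2×(+0) from CO and 2×(+0) from bipy sum to +0; with overall charge +2, Fe is +2.
Fe sits in group 8; removing 2 electrons leaves Fe²⁺ with 8 − 2 = 6 d electrons.
In the high-spin limit (t₂g⁴ eg²) the orbital term is -0.4Δ₀ = -143 kJ/mol, with no excess pairing.
For low-spin the configuration is t₂g⁶ eg⁰: orbital energy -2.4 × 358 = -859 kJ/mol, and 2 additional pairs relative to high-spin add 530 kJ/mol, giving -329 kJ/mol.
Thus E(LS) − E(HS) = -186 kJ/mol.

-186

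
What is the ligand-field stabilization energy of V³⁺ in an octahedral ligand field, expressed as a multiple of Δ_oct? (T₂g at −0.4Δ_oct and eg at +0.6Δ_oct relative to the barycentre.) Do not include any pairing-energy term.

Group 5 minus oxidation state +3 gives a d² configuration for V³⁺.
Configuration: t₂g² eg⁰.
CFSE = 2(-0.4Δ_oct) + 0(0.6Δ_oct) = -0.8Δ_oct + 0.0Δ_oct = -0.8Δ_oct.

-0.8 Δ_oct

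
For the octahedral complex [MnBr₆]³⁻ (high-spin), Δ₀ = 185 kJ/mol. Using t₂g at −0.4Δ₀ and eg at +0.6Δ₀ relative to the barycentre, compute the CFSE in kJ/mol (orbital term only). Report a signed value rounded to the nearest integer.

-111

Each Br⁻ contributes -1; 6 × (-1) = -6. With overall charge -3, Mn is in the +3 oxidation state.
Group 7 minus oxidation state +3 gives a d⁴ configuration for Mn³⁺.
Electron filling gives t₂g³ eg¹.
Orbital CFSE = 3(-0.4) + 1(0.6) = -0.6Δ₀ = -0.6 × 185 = -111 kJ/mol.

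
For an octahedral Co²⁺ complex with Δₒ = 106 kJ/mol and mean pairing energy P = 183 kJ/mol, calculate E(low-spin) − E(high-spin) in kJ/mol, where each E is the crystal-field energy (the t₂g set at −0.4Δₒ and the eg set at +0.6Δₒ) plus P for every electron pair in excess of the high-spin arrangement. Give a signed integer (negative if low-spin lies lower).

77

Co²⁺: group 9, so d-count = 9 − 2 = 7.
High-spin d⁷ fills as t₂g⁵ eg² with CFSE 5(−0.4) + 2(+0.6) = -0.8Δₒ = -85 kJ/mol.
Low-spin t₂g⁶ eg¹ gives -1.8Δₒ = -191 kJ/mol, but forming 1 extra pair costs 1P = 183 kJ/mol, so E(LS) = -191 + 183 = -8 kJ/mol.
E(LS) − E(HS) = -8 − (-85) = 77 kJ/mol.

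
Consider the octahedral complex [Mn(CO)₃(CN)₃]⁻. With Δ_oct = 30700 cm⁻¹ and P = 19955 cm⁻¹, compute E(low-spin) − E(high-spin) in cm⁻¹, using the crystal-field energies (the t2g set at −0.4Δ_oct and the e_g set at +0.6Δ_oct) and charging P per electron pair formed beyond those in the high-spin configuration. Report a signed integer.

Ligand charges: 3×(+0) from CO and 3×(-1) from CN⁻ sum to -3; with overall charge -1, Mn is +2.
Mn sits in group 7; removing 2 electrons leaves Mn²⁺ with 7 − 2 = 5 d electrons.
High-spin: t2g^3 e_g^2, CFSE = 0.0Δ_oct = 0 cm⁻¹.
Low-spin: t2g^5 e_g^0, orbital CFSE = -2.0Δ_oct = -61400 cm⁻¹; plus 2 excess pairs × P = +39910 cm⁻¹; total -21490 cm⁻¹.
Thus E(LS) − E(HS) = -21490 cm⁻¹.

-21490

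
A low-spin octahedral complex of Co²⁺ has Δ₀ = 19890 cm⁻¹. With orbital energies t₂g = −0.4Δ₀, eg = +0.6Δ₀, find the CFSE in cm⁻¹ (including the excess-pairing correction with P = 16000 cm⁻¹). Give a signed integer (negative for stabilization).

-19802

Co sits in group 9; removing 2 electrons leaves Co²⁺ with 9 − 2 = 7 d electrons.
Configuration: t₂g⁶ eg¹.
The orbital stabilization is -1.8Δ₀ = -1.8 × 19890 = -35802 cm⁻¹.
Pairing penalty: 3 pairs vs 2 in the high-spin reference → 1 extra × P = 16000 cm⁻¹.
Combining: -35802 + 16000 = -19802 cm⁻¹.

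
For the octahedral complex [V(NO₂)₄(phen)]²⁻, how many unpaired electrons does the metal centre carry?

3

Ligand charges: 4×(-1) from NO₂⁻ and 1×(+0) from phen sum to -4; with overall charge -2, V is +2.
V sits in group 5; removing 2 electrons leaves V²⁺ with 5 − 2 = 3 d electrons.
Configuration: t₂g³ eg⁰, giving 3 unpaired electrons.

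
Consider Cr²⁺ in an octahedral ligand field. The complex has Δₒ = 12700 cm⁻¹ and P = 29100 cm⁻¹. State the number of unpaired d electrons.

4

Cr²⁺: group 6, so d-count = 6 − 2 = 4.
Here Δₒ < P (12700 < 29100), so the high-spin state is favoured.
Configuration: t₂g³ eg¹.
Unpaired electrons: 4.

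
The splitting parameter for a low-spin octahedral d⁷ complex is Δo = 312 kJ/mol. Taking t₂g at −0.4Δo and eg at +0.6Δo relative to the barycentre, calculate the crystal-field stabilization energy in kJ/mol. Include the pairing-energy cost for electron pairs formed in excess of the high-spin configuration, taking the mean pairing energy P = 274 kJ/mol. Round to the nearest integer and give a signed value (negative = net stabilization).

Electron filling gives t₂g⁶ eg¹.
CFSE(orbital) = 6×(-0.4Δo) + 1×(0.6Δo) = -1.8Δo; with Δo = 312 kJ/mol that is -562 kJ/mol.
Relative to high-spin t₂g⁵ eg² (2 paired), the low-spin configuration has 1 additional pair, contributing +1 × 274 = +274 kJ/mol.
Combining: -562 + 274 = -288 kJ/mol.

-288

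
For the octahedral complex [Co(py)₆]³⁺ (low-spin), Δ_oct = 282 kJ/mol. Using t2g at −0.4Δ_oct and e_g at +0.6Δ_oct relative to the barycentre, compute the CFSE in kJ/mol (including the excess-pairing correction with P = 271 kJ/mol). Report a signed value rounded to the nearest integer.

py is neutral, so the +3 overall charge sits on Co: oxidation state +3.
Co³⁺: group 9, so d-count = 9 − 3 = 6.
Configuration: t2g^6 e_g^0.
CFSE(orbital) = 6×(-0.4Δ_oct) + 0×(0.6Δ_oct) = -2.4Δ_oct; with Δ_oct = 282 kJ/mol that is -677 kJ/mol.
High-spin d⁶ would be t2g^4 e_g^2 with 1 pair; low-spin has 3, so 2 excess pairs cost +2P = +542 kJ/mol.
Net CFSE = -677 + 542 = -135 kJ/mol.

-135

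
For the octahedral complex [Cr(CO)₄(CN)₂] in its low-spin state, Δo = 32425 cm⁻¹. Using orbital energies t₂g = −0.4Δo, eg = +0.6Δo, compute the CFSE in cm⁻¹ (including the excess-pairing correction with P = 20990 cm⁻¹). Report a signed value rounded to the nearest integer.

-30890

Ligand charges: 4×(+0) from CO and 2×(-1) from CN⁻ sum to -2; with overall charge +0, Cr is +2.
Cr sits in group 6; removing 2 electrons leaves Cr²⁺ with 6 − 2 = 4 d electrons.
Configuration: t₂g⁴ eg⁰.
The orbital stabilization is -1.6Δo = -1.6 × 32425 = -51880 cm⁻¹.
Pairing penalty: 1 pair vs 0 in the high-spin reference → 1 extra × P = 20990 cm⁻¹.
Overall CFSE = -51880 + 20990 = -30890 cm⁻¹.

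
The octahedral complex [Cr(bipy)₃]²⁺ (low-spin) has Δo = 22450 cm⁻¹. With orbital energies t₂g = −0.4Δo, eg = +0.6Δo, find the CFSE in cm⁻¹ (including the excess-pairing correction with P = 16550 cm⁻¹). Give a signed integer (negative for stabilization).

-19370

bipy is neutral, so the +2 overall charge sits on Cr: oxidation state +2.
Cr is in group 6, so Cr²⁺ is d⁴ (6 − 2 = 4).
Configuration: t₂g⁴ eg⁰.
Orbital CFSE = 4(-0.4) + 0(0.6) = -1.6Δo = -1.6 × 22450 = -35920 cm⁻¹.
Pairing penalty: 1 pair vs 0 in the high-spin reference → 1 extra × P = 16550 cm⁻¹.
Net CFSE = -35920 + 16550 = -19370 cm⁻¹.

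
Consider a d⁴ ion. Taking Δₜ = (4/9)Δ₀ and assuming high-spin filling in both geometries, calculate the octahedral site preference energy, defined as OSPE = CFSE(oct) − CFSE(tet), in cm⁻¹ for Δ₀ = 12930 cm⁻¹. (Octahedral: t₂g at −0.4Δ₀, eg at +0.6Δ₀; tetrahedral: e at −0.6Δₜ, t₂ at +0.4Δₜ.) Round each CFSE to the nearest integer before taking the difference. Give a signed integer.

-5459

In an octahedral site d⁴ (HS) is t2g^3 e_g^1, giving CFSE(oct) = -0.6Δ₀ = -7758 cm⁻¹.
Tetrahedral e^2 t2^2 gives -0.4Δₜ = -0.4 × (4/9) × 12930 = -2299 cm⁻¹.
OSPE = -7758 − (-2299) = -5459 cm⁻¹.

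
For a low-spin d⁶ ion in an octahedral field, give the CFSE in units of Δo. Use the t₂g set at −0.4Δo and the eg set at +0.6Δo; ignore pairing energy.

Configuration: t₂g⁶ eg⁰.
CFSE = 6(-0.4Δo) + 0(0.6Δo) = -2.4Δo + 0.0Δo = -2.4Δo.

-2.4 Δo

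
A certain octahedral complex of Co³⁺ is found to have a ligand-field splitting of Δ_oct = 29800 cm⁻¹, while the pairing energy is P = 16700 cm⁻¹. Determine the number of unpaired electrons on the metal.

Co is in group 9, so Co³⁺ is d⁶ (9 − 3 = 6).
With Δ_oct > P the complex is low-spin.
Configuration: t₂g⁶ eg⁰.
Unpaired electrons: 0.

0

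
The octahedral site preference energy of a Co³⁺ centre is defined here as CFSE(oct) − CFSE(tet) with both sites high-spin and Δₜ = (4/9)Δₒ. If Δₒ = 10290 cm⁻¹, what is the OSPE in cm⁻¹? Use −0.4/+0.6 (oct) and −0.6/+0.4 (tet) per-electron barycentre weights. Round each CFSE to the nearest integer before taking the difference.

Group 9 minus oxidation state +3 gives a d⁶ configuration for Co³⁺.
Octahedral (high-spin): t2g^4 e_g^2, CFSE = 4(−0.4) + 2(+0.6) = -0.4Δₒ = -0.4 × 10290 = -4116 cm⁻¹.
In a tetrahedral site the filling is e^3 t2^3: CFSE(tet) = -0.6Δₜ = -0.6 × (4/9)(10290) = -2744 cm⁻¹.
OSPE = -4116 − (-2744) = -1372 cm⁻¹.

-1372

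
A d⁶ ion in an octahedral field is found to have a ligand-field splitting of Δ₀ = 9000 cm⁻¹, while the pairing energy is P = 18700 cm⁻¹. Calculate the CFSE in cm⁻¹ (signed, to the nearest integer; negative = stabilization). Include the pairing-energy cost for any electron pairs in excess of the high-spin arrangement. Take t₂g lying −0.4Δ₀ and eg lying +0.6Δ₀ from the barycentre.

-3600

Since Δ₀ = 9000 cm⁻¹ < P = 18700 cm⁻¹, the complex adopts the high-spin configuration.
Filling d⁶ accordingly: t₂g⁴ eg².
Orbital CFSE = -0.4Δ₀ = -0.4 × 9000 = -3600 cm⁻¹.
High-spin has no excess pairs, so no pairing correction applies.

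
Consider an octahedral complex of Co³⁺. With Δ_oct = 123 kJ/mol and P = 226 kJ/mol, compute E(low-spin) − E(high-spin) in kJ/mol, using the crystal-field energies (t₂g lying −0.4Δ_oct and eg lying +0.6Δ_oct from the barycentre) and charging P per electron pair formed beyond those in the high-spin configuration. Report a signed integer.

Co sits in group 9; removing 3 electrons leaves Co³⁺ with 9 − 3 = 6 d electrons.
High-spin: t₂g⁴ eg², CFSE = -0.4Δ_oct = -49 kJ/mol.
Low-spin: t₂g⁶ eg⁰, orbital CFSE = -2.4Δ_oct = -295 kJ/mol; plus 2 excess pairs × P = +452 kJ/mol; total 157 kJ/mol.
The difference is 157 − (-49) = 206 kJ/mol, so high-spin lies lower.

206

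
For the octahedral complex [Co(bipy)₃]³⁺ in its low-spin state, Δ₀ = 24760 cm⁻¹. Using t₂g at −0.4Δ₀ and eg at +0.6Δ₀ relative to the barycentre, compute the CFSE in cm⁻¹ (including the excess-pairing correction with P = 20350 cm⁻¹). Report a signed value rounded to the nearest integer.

bipy is neutral, so the +3 overall charge sits on Co: oxidation state +3.
Co is in group 9, so Co³⁺ is d⁶ (9 − 3 = 6).
Configuration: t₂g⁶ eg⁰.
CFSE(orbital) = 6×(-0.4Δ₀) + 0×(0.6Δ₀) = -2.4Δ₀; with Δ₀ = 24760 cm⁻¹ that is -59424 cm⁻¹.
High-spin d⁶ would be t₂g⁴ eg² with 1 pair; low-spin has 3, so 2 excess pairs cost +2P = +40700 cm⁻¹.
Net CFSE = -59424 + 40700 = -18724 cm⁻¹.

-18724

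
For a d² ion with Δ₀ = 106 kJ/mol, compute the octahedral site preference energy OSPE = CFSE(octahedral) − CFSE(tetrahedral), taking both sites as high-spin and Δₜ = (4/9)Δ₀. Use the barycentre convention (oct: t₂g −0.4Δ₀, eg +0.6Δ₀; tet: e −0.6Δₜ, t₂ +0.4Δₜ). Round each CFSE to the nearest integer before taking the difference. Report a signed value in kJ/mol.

In an octahedral site d² (HS) is t₂g² eg⁰, giving CFSE(oct) = -0.8Δ₀ = -85 kJ/mol.
Tetrahedral: e² t₂⁰, CFSE = 2(−0.6) + 0(+0.4) = -1.2Δₜ = -1.2 × (4/9) × 106 = -57 kJ/mol.
OSPE = -85 − (-57) = -28 kJ/mol.

-28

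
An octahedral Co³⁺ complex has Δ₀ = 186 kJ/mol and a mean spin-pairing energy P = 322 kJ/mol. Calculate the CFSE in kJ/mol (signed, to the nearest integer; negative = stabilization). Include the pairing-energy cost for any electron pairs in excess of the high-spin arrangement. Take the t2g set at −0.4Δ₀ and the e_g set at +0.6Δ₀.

-74

Co sits in group 9; removing 3 electrons leaves Co³⁺ with 9 − 3 = 6 d electrons.
Δ₀ < P, so pairing is avoided: the ground state is high-spin.
Filling d⁶ accordingly: t2g^4 e_g^2.
Orbital CFSE = -0.4Δ₀ = -0.4 × 186 = -74 kJ/mol.
High-spin has no excess pairs, so no pairing correction applies.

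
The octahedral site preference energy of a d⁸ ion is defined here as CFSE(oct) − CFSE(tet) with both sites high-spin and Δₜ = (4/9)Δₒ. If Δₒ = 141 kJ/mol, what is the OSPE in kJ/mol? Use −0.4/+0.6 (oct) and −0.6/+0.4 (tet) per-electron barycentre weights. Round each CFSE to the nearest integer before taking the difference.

In an octahedral site d⁸ (HS) is t2g^6 e_g^2, giving CFSE(oct) = -1.2Δₒ = -169 kJ/mol.
In a tetrahedral site the filling is e^4 t2^4: CFSE(tet) = -0.8Δₜ = -0.8 × (4/9)(141) = -50 kJ/mol.
OSPE = -169 − (-50) = -119 kJ/mol.

-119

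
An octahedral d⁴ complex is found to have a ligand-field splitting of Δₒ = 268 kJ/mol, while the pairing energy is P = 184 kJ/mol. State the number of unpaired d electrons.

Here Δₒ > P (268 > 184), so the low-spin state is favoured.
That gives t2g^4 e_g^0.
Unpaired electrons: 2.

2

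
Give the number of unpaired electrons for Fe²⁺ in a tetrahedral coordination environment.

4

Fe sits in group 8; removing 2 electrons leaves Fe²⁺ with 8 − 2 = 6 d electrons.
Tetrahedral splitting is small, so the complex is high-spin.
Configuration: e³ t₂³, giving 4 unpaired electrons.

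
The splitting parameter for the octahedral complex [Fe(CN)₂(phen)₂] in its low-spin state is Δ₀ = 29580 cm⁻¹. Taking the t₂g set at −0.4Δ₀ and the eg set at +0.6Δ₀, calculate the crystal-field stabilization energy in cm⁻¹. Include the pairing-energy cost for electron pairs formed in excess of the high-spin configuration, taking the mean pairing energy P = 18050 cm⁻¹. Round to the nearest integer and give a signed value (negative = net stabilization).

-34892

Ligand charges: 2×(-1) from CN⁻ and 2×(+0) from phen sum to -2; with overall charge +0, Fe is +2.
Fe is in group 8, so Fe²⁺ is d⁶ (8 − 2 = 6).
The d⁶ electrons fill as t₂g⁶ eg⁰.
Orbital CFSE = 6(-0.4) + 0(0.6) = -2.4Δ₀ = -2.4 × 29580 = -70992 cm⁻¹.
Relative to high-spin t₂g⁴ eg² (1 paired), the low-spin configuration has 2 additional pairs, contributing +2 × 18050 = +36100 cm⁻¹.
Combining: -70992 + 36100 = -34892 cm⁻¹.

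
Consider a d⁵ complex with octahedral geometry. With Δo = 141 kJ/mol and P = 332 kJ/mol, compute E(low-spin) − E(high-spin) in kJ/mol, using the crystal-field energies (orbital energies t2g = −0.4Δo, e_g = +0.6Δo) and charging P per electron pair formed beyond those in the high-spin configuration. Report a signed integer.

382

High-spin: t2g^3 e_g^2, CFSE = 0.0Δo = 0 kJ/mol.
For low-spin the configuration is t2g^5 e_g^0: orbital energy -2.0 × 141 = -282 kJ/mol, and 2 additional pairs relative to high-spin add 664 kJ/mol, giving 382 kJ/mol.
The difference is 382 − (0) = 382 kJ/mol, so high-spin lies lower.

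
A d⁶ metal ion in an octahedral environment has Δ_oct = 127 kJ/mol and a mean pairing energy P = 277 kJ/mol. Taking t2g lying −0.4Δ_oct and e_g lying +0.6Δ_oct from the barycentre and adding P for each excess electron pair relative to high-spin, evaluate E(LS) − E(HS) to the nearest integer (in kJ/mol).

High-spin: t2g^4 e_g^2, CFSE = -0.4Δ_oct = -51 kJ/mol.
Low-spin: t2g^6 e_g^0, orbital CFSE = -2.4Δ_oct = -305 kJ/mol; plus 2 excess pairs × P = +554 kJ/mol; total 249 kJ/mol.
The difference is 249 − (-51) = 300 kJ/mol, so high-spin lies lower.

300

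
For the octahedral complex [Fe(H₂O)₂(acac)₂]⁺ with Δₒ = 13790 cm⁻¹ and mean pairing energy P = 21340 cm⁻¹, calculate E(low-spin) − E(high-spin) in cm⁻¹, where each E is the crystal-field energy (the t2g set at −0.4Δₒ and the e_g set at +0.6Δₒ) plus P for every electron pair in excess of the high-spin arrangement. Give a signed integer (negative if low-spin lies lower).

Ligand charges: 2×(+0) from H₂O and 2×(-1) from acac⁻ sum to -2; with overall charge +1, Fe is +3.
Fe sits in group 8; removing 3 electrons leaves Fe³⁺ with 8 − 3 = 5 d electrons.
High-spin d⁵ fills as t2g^3 e_g^2 with CFSE 3(−0.4) + 2(+0.6) = 0.0Δₒ = 0 cm⁻¹.
Low-spin: t2g^5 e_g^0, orbital CFSE = -2.0Δₒ = -27580 cm⁻¹; plus 2 excess pairs × P = +42680 cm⁻¹; total 15100 cm⁻¹.
The difference is 15100 − (0) = 15100 cm⁻¹, so high-spin lies lower.

15100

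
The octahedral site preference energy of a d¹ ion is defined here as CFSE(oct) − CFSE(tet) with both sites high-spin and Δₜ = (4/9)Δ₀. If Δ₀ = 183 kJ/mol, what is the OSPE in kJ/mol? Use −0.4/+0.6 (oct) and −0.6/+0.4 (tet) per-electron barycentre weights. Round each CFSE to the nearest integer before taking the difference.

-24

Octahedral (high-spin): t₂g¹ eg⁰, CFSE = 1(−0.4) + 0(+0.6) = -0.4Δ₀ = -0.4 × 183 = -73 kJ/mol.
In a tetrahedral site the filling is e¹ t₂⁰: CFSE(tet) = -0.6Δₜ = -0.6 × (4/9)(183) = -49 kJ/mol.
OSPE = CFSE(oct) − CFSE(tet) = -73 − (-49) = -24 kJ/mol.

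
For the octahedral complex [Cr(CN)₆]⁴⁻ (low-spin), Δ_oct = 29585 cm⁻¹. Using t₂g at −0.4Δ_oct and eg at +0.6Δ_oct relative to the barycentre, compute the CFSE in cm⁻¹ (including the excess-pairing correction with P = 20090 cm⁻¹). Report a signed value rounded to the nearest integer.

Each CN⁻ contributes -1; 6 × (-1) = -6. With overall charge -4, Cr is in the +2 oxidation state.
Cr²⁺: group 6, so d-count = 6 − 2 = 4.
Configuration: t₂g⁴ eg⁰.
The orbital stabilization is -1.6Δ_oct = -1.6 × 29585 = -47336 cm⁻¹.
Relative to high-spin t₂g³ eg¹ (0 paired), the low-spin configuration has 1 additional pair, contributing +1 × 20090 = +20090 cm⁻¹.
Combining: -47336 + 20090 = -27246 cm⁻¹.

-27246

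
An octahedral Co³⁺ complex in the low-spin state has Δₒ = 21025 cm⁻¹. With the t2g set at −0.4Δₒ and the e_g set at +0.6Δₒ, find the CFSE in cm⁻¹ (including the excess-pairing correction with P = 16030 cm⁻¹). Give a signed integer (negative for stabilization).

-18400

Co³⁺: group 9, so d-count = 9 − 3 = 6.
Electron filling gives t2g^6 e_g^0.
Orbital CFSE = 6(-0.4) + 0(0.6) = -2.4Δₒ = -2.4 × 21025 = -50460 cm⁻¹.
Pairing penalty: 3 pairs vs 1 in the high-spin reference → 2 extra × P = 32060 cm⁻¹.
Overall CFSE = -50460 + 32060 = -18400 cm⁻¹.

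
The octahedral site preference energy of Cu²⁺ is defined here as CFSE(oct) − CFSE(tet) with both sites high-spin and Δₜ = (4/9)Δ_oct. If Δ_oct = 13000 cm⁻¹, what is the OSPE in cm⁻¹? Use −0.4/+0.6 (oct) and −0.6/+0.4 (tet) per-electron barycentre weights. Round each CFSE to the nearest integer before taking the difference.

Cu²⁺: group 11, so d-count = 11 − 2 = 9.
Octahedral (high-spin): t₂g⁶ eg³, CFSE = 6(−0.4) + 3(+0.6) = -0.6Δ_oct = -0.6 × 13000 = -7800 cm⁻¹.
Tetrahedral: e⁴ t₂⁵, CFSE = 4(−0.6) + 5(+0.4) = -0.4Δₜ = -0.4 × (4/9) × 13000 = -2311 cm⁻¹.
Subtracting, OSPE = -7800 − (-2311) = -5489 cm⁻¹.

-5489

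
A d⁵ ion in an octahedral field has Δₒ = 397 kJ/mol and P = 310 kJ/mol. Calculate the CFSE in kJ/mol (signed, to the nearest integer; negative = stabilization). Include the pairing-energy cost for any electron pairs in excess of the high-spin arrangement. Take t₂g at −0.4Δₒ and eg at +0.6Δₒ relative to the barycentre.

-174

Δₒ > P, so pairing is preferred: the ground state is low-spin.
Filling d⁵ accordingly: t₂g⁵ eg⁰.
Orbital CFSE = -2.0Δₒ = -2.0 × 397 = -794 kJ/mol.
Excess pairs vs high-spin: 2 − 0 = 2; pairing cost = +620 kJ/mol.
Net CFSE = -794 + 620 = -174 kJ/mol.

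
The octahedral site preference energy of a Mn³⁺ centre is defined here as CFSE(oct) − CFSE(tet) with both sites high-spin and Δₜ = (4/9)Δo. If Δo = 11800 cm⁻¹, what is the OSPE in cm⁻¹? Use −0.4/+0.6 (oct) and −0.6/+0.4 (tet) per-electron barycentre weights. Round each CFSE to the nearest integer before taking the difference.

Mn is in group 7, so Mn³⁺ is d⁴ (7 − 3 = 4).
Octahedral high-spin t2g^3 e_g^1: CFSE = -0.6 × 11800 = -7080 cm⁻¹.
Tetrahedral: e^2 t2^2, CFSE = 2(−0.6) + 2(+0.4) = -0.4Δₜ = -0.4 × (4/9) × 11800 = -2098 cm⁻¹.
Subtracting, OSPE = -7080 − (-2098) = -4982 cm⁻¹.

-4982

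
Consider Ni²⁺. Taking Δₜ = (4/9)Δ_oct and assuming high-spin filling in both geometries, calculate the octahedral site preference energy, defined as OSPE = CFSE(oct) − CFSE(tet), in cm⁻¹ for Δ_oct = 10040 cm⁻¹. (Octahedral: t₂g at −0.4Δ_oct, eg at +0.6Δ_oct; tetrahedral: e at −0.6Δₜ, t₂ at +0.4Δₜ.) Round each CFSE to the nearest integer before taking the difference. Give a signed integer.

-8478

Group 10 minus oxidation state +2 gives a d⁸ configuration for Ni²⁺.
Octahedral (high-spin): t₂g⁶ eg², CFSE = 6(−0.4) + 2(+0.6) = -1.2Δ_oct = -1.2 × 10040 = -12048 cm⁻¹.
In a tetrahedral site the filling is e⁴ t₂⁴: CFSE(tet) = -0.8Δₜ = -0.8 × (4/9)(10040) = -3570 cm⁻¹.
Subtracting, OSPE = -12048 − (-3570) = -8478 cm⁻¹.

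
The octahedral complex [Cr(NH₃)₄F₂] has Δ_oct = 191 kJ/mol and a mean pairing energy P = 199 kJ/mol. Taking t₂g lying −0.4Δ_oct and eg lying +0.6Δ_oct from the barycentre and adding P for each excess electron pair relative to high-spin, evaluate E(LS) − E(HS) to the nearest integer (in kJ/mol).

Ligand charges: 4×(+0) from NH₃ and 2×(-1) from F⁻ sum to -2; with overall charge +0, Cr is +2.
Cr²⁺: group 6, so d-count = 6 − 2 = 4.
High-spin: t₂g³ eg¹, CFSE = -0.6Δ_oct = -115 kJ/mol.
Low-spin t₂g⁴ eg⁰ gives -1.6Δ_oct = -306 kJ/mol, but forming 1 extra pair costs 1P = 199 kJ/mol, so E(LS) = -306 + 199 = -107 kJ/mol.
E(LS) − E(HS) = -107 − (-115) = 8 kJ/mol.

8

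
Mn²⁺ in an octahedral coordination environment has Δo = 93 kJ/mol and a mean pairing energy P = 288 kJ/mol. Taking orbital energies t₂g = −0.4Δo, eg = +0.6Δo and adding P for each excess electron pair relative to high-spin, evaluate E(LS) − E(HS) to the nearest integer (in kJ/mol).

Group 7 minus oxidation state +2 gives a d⁵ configuration for Mn²⁺.
High-spin: t₂g³ eg², CFSE = 0.0Δo = 0 kJ/mol.
Low-spin t₂g⁵ eg⁰ gives -2.0Δo = -186 kJ/mol, but forming 2 extra pairs costs 2P = 576 kJ/mol, so E(LS) = -186 + 576 = 390 kJ/mol.
Thus E(LS) − E(HS) = 390 kJ/mol.

390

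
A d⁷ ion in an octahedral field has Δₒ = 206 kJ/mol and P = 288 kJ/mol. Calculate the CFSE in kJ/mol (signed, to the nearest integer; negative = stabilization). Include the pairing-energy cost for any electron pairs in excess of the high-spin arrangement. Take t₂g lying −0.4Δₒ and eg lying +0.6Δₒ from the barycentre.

-165

With Δₒ < P the complex is high-spin.
Configuration: t₂g⁵ eg².
Orbital CFSE = -0.8Δₒ = -0.8 × 206 = -165 kJ/mol.
High-spin has no excess pairs, so no pairing correction applies.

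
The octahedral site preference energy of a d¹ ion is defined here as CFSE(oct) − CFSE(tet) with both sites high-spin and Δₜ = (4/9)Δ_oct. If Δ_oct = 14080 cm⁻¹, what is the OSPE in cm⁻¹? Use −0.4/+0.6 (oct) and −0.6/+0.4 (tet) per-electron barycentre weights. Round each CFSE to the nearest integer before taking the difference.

In an octahedral site d¹ (HS) is t₂g¹ eg⁰, giving CFSE(oct) = -0.4Δ_oct = -5632 cm⁻¹.
In a tetrahedral site the filling is e¹ t₂⁰: CFSE(tet) = -0.6Δₜ = -0.6 × (4/9)(14080) = -3755 cm⁻¹.
OSPE = CFSE(oct) − CFSE(tet) = -5632 − (-3755) = -1877 cm⁻¹.

-1877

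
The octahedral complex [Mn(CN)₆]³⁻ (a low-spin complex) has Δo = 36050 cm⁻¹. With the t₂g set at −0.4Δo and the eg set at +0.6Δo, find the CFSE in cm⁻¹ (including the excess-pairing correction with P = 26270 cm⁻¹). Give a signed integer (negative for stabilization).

Each CN⁻ contributes -1; 6 × (-1) = -6. With overall charge -3, Mn is in the +3 oxidation state.
Mn is in group 7, so Mn³⁺ is d⁴ (7 − 3 = 4).
Electron filling gives t₂g⁴ eg⁰.
The orbital stabilization is -1.6Δo = -1.6 × 36050 = -57680 cm⁻¹.
Relative to high-spin t₂g³ eg¹ (0 paired), the low-spin configuration has 1 additional pair, contributing +1 × 26270 = +26270 cm⁻¹.
Overall CFSE = -57680 + 26270 = -31410 cm⁻¹.

-31410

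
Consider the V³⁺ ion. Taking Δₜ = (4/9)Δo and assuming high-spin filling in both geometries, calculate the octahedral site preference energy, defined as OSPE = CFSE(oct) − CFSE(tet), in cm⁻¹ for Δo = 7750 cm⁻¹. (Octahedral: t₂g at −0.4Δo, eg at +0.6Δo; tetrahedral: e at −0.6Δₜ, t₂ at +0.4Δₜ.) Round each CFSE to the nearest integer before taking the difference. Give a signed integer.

-2067

Group 5 minus oxidation state +3 gives a d² configuration for V³⁺.
Octahedral (high-spin): t₂g² eg⁰, CFSE = 2(−0.4) + 0(+0.6) = -0.8Δo = -0.8 × 7750 = -6200 cm⁻¹.
In a tetrahedral site the filling is e² t₂⁰: CFSE(tet) = -1.2Δₜ = -1.2 × (4/9)(7750) = -4133 cm⁻¹.
OSPE = CFSE(oct) − CFSE(tet) = -6200 − (-4133) = -2067 cm⁻¹.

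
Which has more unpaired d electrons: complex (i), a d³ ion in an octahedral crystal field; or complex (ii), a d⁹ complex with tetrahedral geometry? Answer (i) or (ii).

(i)

(i): t₂g³ eg⁰ → 3 unpaired.
(ii): With tetrahedral geometry the complex is necessarily high-spin; e^4 t2^5 → 1 unpaired.
So (i) has more unpaired electrons.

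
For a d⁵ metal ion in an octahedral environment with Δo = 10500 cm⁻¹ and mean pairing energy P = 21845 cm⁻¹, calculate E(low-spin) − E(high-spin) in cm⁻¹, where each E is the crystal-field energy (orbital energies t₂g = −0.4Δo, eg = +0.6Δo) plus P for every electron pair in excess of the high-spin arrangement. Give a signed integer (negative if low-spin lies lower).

22690

High-spin d⁵ fills as t₂g³ eg² with CFSE 3(−0.4) + 2(+0.6) = 0.0Δo = 0 cm⁻¹.
Low-spin: t₂g⁵ eg⁰, orbital CFSE = -2.0Δo = -21000 cm⁻¹; plus 2 excess pairs × P = +43690 cm⁻¹; total 22690 cm⁻¹.
The difference is 22690 − (0) = 22690 cm⁻¹, so high-spin lies lower.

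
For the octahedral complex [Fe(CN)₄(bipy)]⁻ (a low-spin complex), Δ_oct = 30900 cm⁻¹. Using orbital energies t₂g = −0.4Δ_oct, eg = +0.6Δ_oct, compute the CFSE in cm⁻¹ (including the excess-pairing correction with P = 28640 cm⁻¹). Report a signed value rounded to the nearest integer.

Ligand charges: 4×(-1) from CN⁻ and 1×(+0) from bipy sum to -4; with overall charge -1, Fe is +3.
Fe is in group 8, so Fe³⁺ is d⁵ (8 − 3 = 5).
Configuration: t₂g⁵ eg⁰.
Orbital CFSE = 5(-0.4) + 0(0.6) = -2.0Δ_oct = -2.0 × 30900 = -61800 cm⁻¹.
Pairing penalty: 2 pairs vs 0 in the high-spin reference → 2 extra × P = 57280 cm⁻¹.
Combining: -61800 + 57280 = -4520 cm⁻¹.

-4520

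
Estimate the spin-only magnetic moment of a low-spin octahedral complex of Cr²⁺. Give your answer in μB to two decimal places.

Cr sits in group 6; removing 2 electrons leaves Cr²⁺ with 6 − 2 = 4 d electrons.
Configuration: t₂g⁴ eg⁰ → 2 unpaired electrons.
μ(spin-only) = √[2(2+2)] = √8 ≈ 2.83 μB.

2.83 μB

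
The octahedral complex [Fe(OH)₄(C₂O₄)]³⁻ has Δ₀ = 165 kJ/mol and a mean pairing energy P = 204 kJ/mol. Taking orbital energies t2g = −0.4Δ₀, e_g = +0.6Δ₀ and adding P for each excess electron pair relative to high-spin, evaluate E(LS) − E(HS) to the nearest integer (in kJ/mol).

Ligand charges: 4×(-1) from OH⁻ and 1×(-2) from C₂O₄²⁻ sum to -6; with overall charge -3, Fe is +3.
Group 8 minus oxidation state +3 gives a d⁵ configuration for Fe³⁺.
In the high-spin limit (t2g^3 e_g^2) the orbital term is 0.0Δ₀ = 0 kJ/mol, with no excess pairing.
For low-spin the configuration is t2g^5 e_g^0: orbital energy -2.0 × 165 = -330 kJ/mol, and 2 additional pairs relative to high-spin add 408 kJ/mol, giving 78 kJ/mol.
The difference is 78 − (0) = 78 kJ/mol, so high-spin lies lower.

78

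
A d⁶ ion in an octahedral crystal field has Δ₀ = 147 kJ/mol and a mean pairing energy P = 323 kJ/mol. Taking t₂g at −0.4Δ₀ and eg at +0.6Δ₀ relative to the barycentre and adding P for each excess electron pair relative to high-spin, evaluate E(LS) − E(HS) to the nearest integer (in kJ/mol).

352

In the high-spin limit (t₂g⁴ eg²) the orbital term is -0.4Δ₀ = -59 kJ/mol, with no excess pairing.
Low-spin: t₂g⁶ eg⁰, orbital CFSE = -2.4Δ₀ = -353 kJ/mol; plus 2 excess pairs × P = +646 kJ/mol; total 293 kJ/mol.
E(LS) − E(HS) = 293 − (-59) = 352 kJ/mol.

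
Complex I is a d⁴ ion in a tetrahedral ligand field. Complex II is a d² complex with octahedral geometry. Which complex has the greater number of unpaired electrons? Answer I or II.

I: Tetrahedral fields are weak (Δₜ ≈ 4/9 Δₒ), so electrons fill high-spin; e^2 t2^2 → 4 unpaired.
II: t2g^2 e_g^0 → 2 unpaired.
So I has more unpaired electrons.

I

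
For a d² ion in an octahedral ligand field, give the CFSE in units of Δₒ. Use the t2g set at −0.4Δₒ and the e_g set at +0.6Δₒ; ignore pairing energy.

Configuration: t2g^2 e_g^0.
CFSE = 2(-0.4Δₒ) + 0(0.6Δₒ) = -0.8Δₒ + 0.0Δₒ = -0.8Δₒ.

-0.8 Δₒ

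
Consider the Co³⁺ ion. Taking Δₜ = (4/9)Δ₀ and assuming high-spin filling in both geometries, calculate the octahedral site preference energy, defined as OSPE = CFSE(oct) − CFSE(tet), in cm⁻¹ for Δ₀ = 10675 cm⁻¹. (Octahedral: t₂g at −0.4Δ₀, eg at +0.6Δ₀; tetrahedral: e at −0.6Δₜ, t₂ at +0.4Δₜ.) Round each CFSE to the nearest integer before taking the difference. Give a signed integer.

Co is in group 9, so Co³⁺ is d⁶ (9 − 3 = 6).
Octahedral (high-spin): t2g^4 e_g^2, CFSE = 4(−0.4) + 2(+0.6) = -0.4Δ₀ = -0.4 × 10675 = -4270 cm⁻¹.
Tetrahedral: e^3 t2^3, CFSE = 3(−0.6) + 3(+0.4) = -0.6Δₜ = -0.6 × (4/9) × 10675 = -2847 cm⁻¹.
OSPE = CFSE(oct) − CFSE(tet) = -4270 − (-2847) = -1423 cm⁻¹.

-1423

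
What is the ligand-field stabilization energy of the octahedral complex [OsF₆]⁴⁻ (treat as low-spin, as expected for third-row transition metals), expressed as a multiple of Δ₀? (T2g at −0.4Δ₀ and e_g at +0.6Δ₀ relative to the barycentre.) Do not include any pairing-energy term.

Each F⁻ contributes -1; 6 × (-1) = -6. With overall charge -4, Os is in the +2 oxidation state.
Os²⁺: group 8, so d-count = 8 − 2 = 6.
Configuration: t2g^6 e_g^0.
CFSE = 6(-0.4Δ₀) + 0(0.6Δ₀) = -2.4Δ₀ + 0.0Δ₀ = -2.4Δ₀.

-2.4 Δ₀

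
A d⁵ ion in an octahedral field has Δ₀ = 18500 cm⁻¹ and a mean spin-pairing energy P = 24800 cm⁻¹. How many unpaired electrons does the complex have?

Δ₀ < P, so pairing is avoided: the ground state is high-spin.
That gives t₂g³ eg².
Unpaired electrons: 5.

5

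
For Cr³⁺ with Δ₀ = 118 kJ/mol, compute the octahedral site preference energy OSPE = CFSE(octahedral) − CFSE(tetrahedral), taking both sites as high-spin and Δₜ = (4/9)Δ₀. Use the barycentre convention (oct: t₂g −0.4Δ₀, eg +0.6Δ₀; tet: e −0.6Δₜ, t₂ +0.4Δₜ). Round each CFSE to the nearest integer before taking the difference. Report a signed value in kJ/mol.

-100

Cr sits in group 6; removing 3 electrons leaves Cr³⁺ with 6 − 3 = 3 d electrons.
In an octahedral site d³ (HS) is t₂g³ eg⁰, giving CFSE(oct) = -1.2Δ₀ = -142 kJ/mol.
In a tetrahedral site the filling is e² t₂¹: CFSE(tet) = -0.8Δₜ = -0.8 × (4/9)(118) = -42 kJ/mol.
Subtracting, OSPE = -142 − (-42) = -100 kJ/mol.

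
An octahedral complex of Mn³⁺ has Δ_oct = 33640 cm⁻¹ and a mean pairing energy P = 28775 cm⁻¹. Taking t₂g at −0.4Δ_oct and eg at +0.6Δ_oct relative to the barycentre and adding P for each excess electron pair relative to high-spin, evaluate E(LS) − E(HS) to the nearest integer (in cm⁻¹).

Group 7 minus oxidation state +3 gives a d⁴ configuration for Mn³⁺.
High-spin: t₂g³ eg¹, CFSE = -0.6Δ_oct = -20184 cm⁻¹.
Low-spin t₂g⁴ eg⁰ gives -1.6Δ_oct = -53824 cm⁻¹, but forming 1 extra pair costs 1P = 28775 cm⁻¹, so E(LS) = -53824 + 28775 = -25049 cm⁻¹.
The difference is -25049 − (-20184) = -4865 cm⁻¹, so low-spin lies lower.

-4865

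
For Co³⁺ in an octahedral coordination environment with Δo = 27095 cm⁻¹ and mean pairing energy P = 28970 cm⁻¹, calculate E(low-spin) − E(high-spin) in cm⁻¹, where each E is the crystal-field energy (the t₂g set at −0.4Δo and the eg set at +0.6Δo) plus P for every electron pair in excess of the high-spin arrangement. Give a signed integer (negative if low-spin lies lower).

3750

Group 9 minus oxidation state +3 gives a d⁶ configuration for Co³⁺.
In the high-spin limit (t₂g⁴ eg²) the orbital term is -0.4Δo = -10838 cm⁻¹, with no excess pairing.
Low-spin t₂g⁶ eg⁰ gives -2.4Δo = -65028 cm⁻¹, but forming 2 extra pairs costs 2P = 57940 cm⁻¹, so E(LS) = -65028 + 57940 = -7088 cm⁻¹.
E(LS) − E(HS) = -7088 − (-10838) = 3750 cm⁻¹.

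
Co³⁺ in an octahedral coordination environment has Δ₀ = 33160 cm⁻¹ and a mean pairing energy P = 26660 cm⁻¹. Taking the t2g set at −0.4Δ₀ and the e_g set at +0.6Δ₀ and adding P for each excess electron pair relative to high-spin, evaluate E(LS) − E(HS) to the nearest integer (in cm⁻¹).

Co is in group 9, so Co³⁺ is d⁶ (9 − 3 = 6).
In the high-spin limit (t2g^4 e_g^2) the orbital term is -0.4Δ₀ = -13264 cm⁻¹, with no excess pairing.
Low-spin t2g^6 e_g^0 gives -2.4Δ₀ = -79584 cm⁻¹, but forming 2 extra pairs costs 2P = 53320 cm⁻¹, so E(LS) = -79584 + 53320 = -26264 cm⁻¹.
E(LS) − E(HS) = -26264 − (-13264) = -13000 cm⁻¹.

-13000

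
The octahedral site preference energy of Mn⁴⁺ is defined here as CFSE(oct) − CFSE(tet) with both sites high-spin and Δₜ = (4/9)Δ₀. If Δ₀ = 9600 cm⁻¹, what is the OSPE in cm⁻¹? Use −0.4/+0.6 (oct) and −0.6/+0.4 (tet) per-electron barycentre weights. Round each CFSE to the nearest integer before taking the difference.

-8107

Mn is in group 7, so Mn⁴⁺ is d³ (7 − 4 = 3).
In an octahedral site d³ (HS) is t2g^3 e_g^0, giving CFSE(oct) = -1.2Δ₀ = -11520 cm⁻¹.
Tetrahedral e^2 t2^1 gives -0.8Δₜ = -0.8 × (4/9) × 9600 = -3413 cm⁻¹.
OSPE = -11520 − (-3413) = -8107 cm⁻¹.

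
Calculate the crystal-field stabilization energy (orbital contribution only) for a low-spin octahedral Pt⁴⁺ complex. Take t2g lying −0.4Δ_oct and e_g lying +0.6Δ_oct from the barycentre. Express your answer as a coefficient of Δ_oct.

-2.4 Δ_oct

Pt is in group 10, so Pt⁴⁺ is d⁶ (10 − 4 = 6).
Configuration: t2g^6 e_g^0.
CFSE = 6(-0.4Δ_oct) + 0(0.6Δ_oct) = -2.4Δ_oct + 0.0Δ_oct = -2.4Δ_oct.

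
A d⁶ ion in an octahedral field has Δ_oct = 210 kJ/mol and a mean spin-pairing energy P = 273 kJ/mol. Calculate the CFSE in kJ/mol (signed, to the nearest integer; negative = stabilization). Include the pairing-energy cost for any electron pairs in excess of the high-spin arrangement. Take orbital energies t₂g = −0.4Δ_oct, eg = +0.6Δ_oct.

-84

With Δ_oct < P the complex is high-spin.
Filling d⁶ accordingly: t₂g⁴ eg².
Orbital CFSE = -0.4Δ_oct = -0.4 × 210 = -84 kJ/mol.
High-spin has no excess pairs, so no pairing correction applies.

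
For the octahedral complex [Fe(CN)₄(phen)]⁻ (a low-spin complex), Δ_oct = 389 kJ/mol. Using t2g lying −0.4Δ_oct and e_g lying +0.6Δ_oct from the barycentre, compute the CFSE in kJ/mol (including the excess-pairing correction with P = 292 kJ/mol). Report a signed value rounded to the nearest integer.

-194

Ligand charges: 4×(-1) from CN⁻ and 1×(+0) from phen sum to -4; with overall charge -1, Fe is +3.
Group 8 minus oxidation state +3 gives a d⁵ configuration for Fe³⁺.
Electron filling gives t2g^5 e_g^0.
The orbital stabilization is -2.0Δ_oct = -2.0 × 389 = -778 kJ/mol.
Pairing penalty: 2 pairs vs 0 in the high-spin reference → 2 extra × P = 584 kJ/mol.
Net CFSE = -778 + 584 = -194 kJ/mol.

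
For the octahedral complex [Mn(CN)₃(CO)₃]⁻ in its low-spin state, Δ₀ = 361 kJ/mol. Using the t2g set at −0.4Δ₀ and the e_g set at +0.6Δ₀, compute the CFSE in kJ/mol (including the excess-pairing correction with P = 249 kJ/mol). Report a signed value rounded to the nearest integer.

-224

Ligand charges: 3×(-1) from CN⁻ and 3×(+0) from CO sum to -3; with overall charge -1, Mn is +2.
Group 7 minus oxidation state +2 gives a d⁵ configuration for Mn²⁺.
Electron filling gives t2g^5 e_g^0.
The orbital stabilization is -2.0Δ₀ = -2.0 × 361 = -722 kJ/mol.
Pairing penalty: 2 pairs vs 0 in the high-spin reference → 2 extra × P = 498 kJ/mol.
Overall CFSE = -722 + 498 = -224 kJ/mol.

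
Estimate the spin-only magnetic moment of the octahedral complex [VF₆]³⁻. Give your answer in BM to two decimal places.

2.83 BM

Each F⁻ contributes -1; 6 × (-1) = -6. With overall charge -3, V is in the +3 oxidation state.
Group 5 minus oxidation state +3 gives a d² configuration for V³⁺.
For octahedral d² the high- and low-spin configurations coincide.
Configuration: t2g^2 e_g^0 → 2 unpaired electrons.
μ(spin-only) = √[2(2+2)] = √8 ≈ 2.83 BM.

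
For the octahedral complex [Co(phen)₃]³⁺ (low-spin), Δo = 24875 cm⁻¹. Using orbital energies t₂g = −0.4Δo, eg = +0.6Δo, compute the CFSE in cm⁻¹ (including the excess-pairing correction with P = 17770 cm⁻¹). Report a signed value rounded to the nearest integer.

phen is neutral, so the +3 overall charge sits on Co: oxidation state +3.
Group 9 minus oxidation state +3 gives a d⁶ configuration for Co³⁺.
Configuration: t₂g⁶ eg⁰.
Orbital CFSE = 6(-0.4) + 0(0.6) = -2.4Δo = -2.4 × 24875 = -59700 cm⁻¹.
Relative to high-spin t₂g⁴ eg² (1 paired), the low-spin configuration has 2 additional pairs, contributing +2 × 17770 = +35540 cm⁻¹.
Net CFSE = -59700 + 35540 = -24160 cm⁻¹.

-24160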